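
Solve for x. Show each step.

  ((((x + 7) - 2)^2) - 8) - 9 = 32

Step 1. [((((x + 7) - 2)^2) - 8) - 9 = 32] add 9: x sits inside (… - 9). So sub: (((x + 7) - 2)^2) - 8 = 41.
Step 2. [(((x + 7) - 2)^2) - 8 = 41] 8 comes off first (add 8), so sub: ((x + 7) - 2)^2 = 49.
Step 3. [((x + 7) - 2)^2 = 49] 49 ≥ 0, LHS is (·)² — take ±√. So sqrt: (x + 7) - 2 = 7 or -7.
Step 4. [(x + 7) - 2 = 7 or -7] 2 comes off first (add 2). So sub: x + 7 = 9 or -5.
Step 5. [x + 7 = 9 or -5] the outer +7 inverts by subtracting 7 ⇒ sub: x = 2 or -12.

Answer: x ∈ {-12, 2}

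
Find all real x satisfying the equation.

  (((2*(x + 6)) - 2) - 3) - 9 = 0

Step 1. [(((2*(x + 6)) - 2) - 3) - 9 = 0] peel the -9: add 9 from each side ⇒ sub: ((2*(x + 6)) - 2) - 3 = 9.
Step 2. [((2*(x + 6)) - 2) - 3 = 9] peel the -3: add 3 from each side ⇒ sub: (2*(x + 6)) - 2 = 12.
Step 3. [(2*(x + 6)) - 2 = 12] common factor 2 (LHS and 12) — divide through, so factor: (x + 6) - 1 = 6.
Step 4. [(x + 6) - 1 = 6] the outer -1 inverts by adding 1, so sub: x + 6 = 7.
Step 5. [x + 6 = 7] peel the +6: subtract 6 from each side, so sub: x = 1.

Answer: x ∈ {1}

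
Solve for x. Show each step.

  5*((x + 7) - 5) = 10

Step 1. [5*((x + 7) - 5) = 10] LHS = 5·(…); ÷5 both sides. So div: (x + 7) - 5 = 2.
Step 2. [(x + 7) - 5 = 2] peel the -5: add 5 from each side, so sub: x + 7 = 7.
Step 3. [x + 7 = 7] the outer +7 inverts by subtracting 7, so sub: x = 0.

Answer: x ∈ {0}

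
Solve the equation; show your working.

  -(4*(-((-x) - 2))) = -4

Step 1. [-(4*(-((-x) - 2))) = -4] flip signs both sides ⇒ neg: 4*(-((-x) - 2)) = 4.
Step 2. [4*(-((-x) - 2)) = 4] 4 out front; divide by 4. So div: -((-x) - 2) = 1.
Step 3. [-((-x) - 2) = 1] LHS negated; negate both sides, so neg: (-x) - 2 = -1.
Step 4. [(-x) - 2 = -1] peel the -2: add 2 from each side. So sub: -x = 1.
Step 5. [-x = 1] flip signs both sides, so neg: x = -1.

Answer: x ∈ {-1}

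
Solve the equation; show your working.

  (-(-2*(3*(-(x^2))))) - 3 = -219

Step 1. [(-(-2*(3*(-(x^2))))) - 3 = -219] 3 comes off first (add 3) ⇒ sub: -(-2*(3*(-(x^2)))) = -216.
Step 2. [-(-2*(3*(-(x^2)))) = -216] flip signs both sides, so neg: -2*(3*(-(x^2))) = 216.
Step 3. [-2*(3*(-(x^2))) = 216] leading coefficient -2: divide by -2. So div: 3*(-(x^2)) = -108.
Step 4. [3*(-(x^2)) = -108] divide by the outer 3, so div: -(x^2) = -36.
Step 5. [-(x^2) = -36] flip signs both sides. So neg: x^2 = 36.
Step 6. [x^2 = 36] 36 ≥ 0, LHS is (·)² — take ±√. So sqrt: x = 6 or -6.

Answer: x ∈ {-6, 6}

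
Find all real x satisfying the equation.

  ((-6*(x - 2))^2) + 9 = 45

Step 1. [((-6*(x - 2))^2) + 9 = 45] peel the +9: subtract 9 from each side, so sub: (-6*(x - 2))^2 = 36.
Step 2. [(-6*(x - 2))^2 = 36] LHS squared, RHS 36 ≥ 0: apply √ (±) ⇒ sqrt: -6*(x - 2) = 6 or -6.
Step 3. [-6*(x - 2) = 6 or -6] divide by the outer -6, so div: x - 2 = -1 or 1.
Step 4. [x - 2 = -1 or 1] 2 comes off first (add 2), so sub: x = 1 or 3.

Answer: x ∈ {1, 3}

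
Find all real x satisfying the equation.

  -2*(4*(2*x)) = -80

Step 1. [-2*(4*(2*x)) = -80] LHS = -2·(…); ÷-2 both sides ⇒ div: 4*(2*x) = 40.
Step 2. [4*(2*x) = 40] divide by the outer 4 ⇒ div: 2*x = 10.
Step 3. [2*x = 10] LHS = 2·(…); ÷2 both sides. So div: x = 5.

Answer: x ∈ {5}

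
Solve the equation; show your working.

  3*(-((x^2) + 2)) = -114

Step 1. [3*(-((x^2) + 2)) = -114] leading coefficient 3: divide by 3 ⇒ div: -((x^2) + 2) = -38.
Step 2. [-((x^2) + 2) = -38] flip signs both sides ⇒ neg: (x^2) + 2 = 38.
Step 3. [(x^2) + 2 = 38] +2 is outermost — subtract 2 both sides ⇒ sub: x^2 = 36.
Step 4. [x^2 = 36] 36 ≥ 0, LHS is (·)² — take ±√, so sqrt: x = 6 or -6.

Answer: x ∈ {-6, 6}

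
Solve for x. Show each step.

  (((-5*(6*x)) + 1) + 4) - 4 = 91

Step 1. [(((-5*(6*x)) + 1) + 4) - 4 = 91] the outer -4 inverts by adding 4. So sub: ((-5*(6*x)) + 1) + 4 = 95.
Step 2. [((-5*(6*x)) + 1) + 4 = 95] peel the +4: subtract 4 from each side ⇒ sub: (-5*(6*x)) + 1 = 91.
Step 3. [(-5*(6*x)) + 1 = 91] subtract 1: x sits inside (… + 1), so sub: -5*(6*x) = 90.
Step 4. [-5*(6*x) = 90] LHS = -5·(…); ÷-5 both sides. So div: 6*x = -18.
Step 5. [6*x = -18] LHS = 6·(…); ÷6 both sides ⇒ div: x = -3.

Answer: x ∈ {-3}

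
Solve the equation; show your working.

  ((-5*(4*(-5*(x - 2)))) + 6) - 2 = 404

Step 1. [((-5*(4*(-5*(x - 2)))) + 6) - 2 = 404] 2 comes off first (add 2) ⇒ sub: (-5*(4*(-5*(x - 2)))) + 6 = 406.
Step 2. [(-5*(4*(-5*(x - 2)))) + 6 = 406] subtract 6: x sits inside (… + 6). So sub: -5*(4*(-5*(x - 2))) = 400.
Step 3. [-5*(4*(-5*(x - 2))) = 400] leading coefficient -5: divide by -5 ⇒ div: 4*(-5*(x - 2)) = -80.
Step 4. [4*(-5*(x - 2)) = -80] 4 out front; divide by 4, so div: -5*(x - 2) = -20.
Step 5. [-5*(x - 2) = -20] -5 out front; divide by -5 ⇒ div: x - 2 = 4.
Step 6. [x - 2 = 4] -2 is outermost — add 2 both sides ⇒ sub: x = 6.

Answer: x ∈ {6}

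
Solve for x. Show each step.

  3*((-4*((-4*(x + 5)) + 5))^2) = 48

Step 1. [3*((-4*((-4*(x + 5)) + 5))^2) = 48] leading coefficient 3: divide by 3, so div: (-4*((-4*(x + 5)) + 5))^2 = 16.
Step 2. [(-4*((-4*(x + 5)) + 5))^2 = 16] 16 ≥ 0, LHS is (·)² — take ±√, so sqrt: -4*((-4*(x + 5)) + 5) = 4 or -4.
Step 3. [-4*((-4*(x + 5)) + 5) = 4 or -4] -4·(inner) — divide through by -4, so div: (-4*(x + 5)) + 5 = -1 or 1.
Step 4. [(-4*(x + 5)) + 5 = -1 or 1] 5 comes off first (subtract 5) ⇒ sub: -4*(x + 5) = -6 or -4.
Step 5. [-4*(x + 5) = -6 or -4] -4·(inner) — divide through by -4, so div: x + 5 = 3/2 or 1.
Step 6. [x + 5 = 3/2 or 1] peel the +5: subtract 5 from each side, so sub: x = -7/2 or -4.

Answer: x ∈ {-4, -7/2}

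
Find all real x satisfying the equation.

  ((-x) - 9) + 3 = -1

Step 1. [((-x) - 9) + 3 = -1] 3 comes off first (subtract 3). So sub: (-x) - 9 = -4.
Step 2. [(-x) - 9 = -4] add 9: x sits inside (… - 9), so sub: -x = 5.
Step 3. [-x = 5] LHS negated; negate both sides ⇒ neg: x = -5.

Answer: x ∈ {-5}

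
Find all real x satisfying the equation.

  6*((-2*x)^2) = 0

Step 1. [6*((-2*x)^2) = 0] 6·(inner) — divide through by 6, so div: (-2*x)^2 = 0.
Step 2. [(-2*x)^2 = 0] √ both sides: 0 ≥ 0 gives two branches, so sqrt: -2*x = 0.
Step 3. [-2*x = 0] -2 out front; divide by -2, so div: x = 0.

Answer: x ∈ {0}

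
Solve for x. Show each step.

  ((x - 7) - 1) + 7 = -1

Step 1. [((x - 7) - 1) + 7 = -1] 7 comes off first (subtract 7). So sub: (x - 7) - 1 = -8.
Step 2. [(x - 7) - 1 = -8] -1 is outermost — add 1 both sides. So sub: x - 7 = -7.
Step 3. [x - 7 = -7] add 7: x sits inside (… - 7), so sub: x = 0.

Answer: x ∈ {0}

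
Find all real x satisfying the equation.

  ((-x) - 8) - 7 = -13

Step 1. [((-x) - 8) - 7 = -13] 7 comes off first (add 7) ⇒ sub: (-x) - 8 = -6.
Step 2. [(-x) - 8 = -6] -8 is outermost — add 8 both sides ⇒ sub: -x = 2.
Step 3. [-x = 2] LHS negated; negate both sides. So neg: x = -2.

Answer: x ∈ {-2}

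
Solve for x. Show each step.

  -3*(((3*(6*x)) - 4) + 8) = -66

Step 1. [-3*(((3*(6*x)) - 4) + 8) = -66] -3 out front; divide by -3, so div: ((3*(6*x)) - 4) + 8 = 22.
Step 2. [((3*(6*x)) - 4) + 8 = 22] subtract 8: x sits inside (… + 8), so sub: (3*(6*x)) - 4 = 14.
Step 3. [(3*(6*x)) - 4 = 14] -4 is outermost — add 4 both sides, so sub: 3*(6*x) = 18.
Step 4. [3*(6*x) = 18] LHS = 3·(…); ÷3 both sides, so div: 6*x = 6.
Step 5. [6*x = 6] leading coefficient 6: divide by 6 ⇒ div: x = 1.

Answer: x ∈ {1}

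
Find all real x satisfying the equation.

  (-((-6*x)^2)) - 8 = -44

Step 1. [(-((-6*x)^2)) - 8 = -44] the outer -8 inverts by adding 8. So sub: -((-6*x)^2) = -36.
Step 2. [-((-6*x)^2) = -36] flip signs both sides, so neg: (-6*x)^2 = 36.
Step 3. [(-6*x)^2 = 36] LHS squared, RHS 36 ≥ 0: apply √ (±) ⇒ sqrt: -6*x = 6 or -6.
Step 4. [-6*x = 6 or -6] LHS = -6·(…); ÷-6 both sides. So div: x = -1 or 1.

Answer: x ∈ {-1, 1}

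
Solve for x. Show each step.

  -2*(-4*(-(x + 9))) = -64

Step 1. [-2*(-4*(-(x + 9))) = -64] LHS = -2·(…); ÷-2 both sides, so div: -4*(-(x + 9)) = 32.
Step 2. [-4*(-(x + 9)) = 32] -4·(inner) — divide through by -4 ⇒ div: -(x + 9) = -8.
Step 3. [-(x + 9) = -8] leading − — multiply by −1, so neg: x + 9 = 8.
Step 4. [x + 9 = 8] the outer +9 inverts by subtracting 9. So sub: x = -1.

Answer: x ∈ {-1}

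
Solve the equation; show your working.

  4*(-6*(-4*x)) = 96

Step 1. [4*(-6*(-4*x)) = 96] 4·(inner) — divide through by 4, so div: -6*(-4*x) = 24.
Step 2. [-6*(-4*x) = 24] leading coefficient -6: divide by -6 ⇒ div: -4*x = -4.
Step 3. [-4*x = -4] LHS = -4·(…); ÷-4 both sides, so div: x = 1.

Answer: x ∈ {1}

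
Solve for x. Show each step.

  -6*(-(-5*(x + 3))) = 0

Step 1. [-6*(-(-5*(x + 3))) = 0] -6·(inner) — divide through by -6. So div: -(-5*(x + 3)) = 0.
Step 2. [-(-5*(x + 3)) = 0] LHS negated; negate both sides ⇒ neg: -5*(x + 3) = 0.
Step 3. [-5*(x + 3) = 0] leading coefficient -5: divide by -5. So div: x + 3 = 0.
Step 4. [x + 3 = 0] subtract 3: x sits inside (… + 3) ⇒ sub: x = -3.

Answer: x ∈ {-3}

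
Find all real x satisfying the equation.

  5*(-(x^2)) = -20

Step 1. [5*(-(x^2)) = -20] leading coefficient 5: divide by 5, so div: -(x^2) = -4.
Step 2. [-(x^2) = -4] LHS negated; negate both sides, so neg: x^2 = 4.
Step 3. [x^2 = 4] √ both sides: 4 ≥ 0 gives two branches ⇒ sqrt: x = 2 or -2.

Answer: x ∈ {-2, 2}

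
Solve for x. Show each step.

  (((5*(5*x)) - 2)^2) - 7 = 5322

Step 1. [(((5*(5*x)) - 2)^2) - 7 = 5322] 7 comes off first (add 7) ⇒ sub: ((5*(5*x)) - 2)^2 = 5329.
Step 2. [((5*(5*x)) - 2)^2 = 5329] √ both sides: 5329 ≥ 0 gives two branches ⇒ sqrt: (5*(5*x)) - 2 = 73 or -73.
Step 3. [(5*(5*x)) - 2 = 73 or -73] -2 is outermost — add 2 both sides. So sub: 5*(5*x) = 75 or -71.
Step 4. [5*(5*x) = 75 or -71] divide by the outer 5. So div: 5*x = 15 or -71/5.
Step 5. [5*x = 15 or -71/5] divide by the outer 5 ⇒ div: x = 3 or -71/25.

Answer: x ∈ {-71/25, 3}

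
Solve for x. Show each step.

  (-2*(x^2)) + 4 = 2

Step 1. [(-2*(x^2)) + 4 = 2] 4 comes off first (subtract 4), so sub: -2*(x^2) = -2.
Step 2. [-2*(x^2) = -2] -2 out front; divide by -2, so div: x^2 = 1.
Step 3. [x^2 = 1] √ both sides: 1 ≥ 0 gives two branches, so sqrt: x = 1 or -1.

Answer: x ∈ {-1, 1}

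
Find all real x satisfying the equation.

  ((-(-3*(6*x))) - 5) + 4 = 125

Step 1. [((-(-3*(6*x))) - 5) + 4 = 125] subtract 4: x sits inside (… + 4). So sub: (-(-3*(6*x))) - 5 = 121.
Step 2. [(-(-3*(6*x))) - 5 = 121] 5 comes off first (add 5), so sub: -(-3*(6*x)) = 126.
Step 3. [-(-3*(6*x)) = 126] LHS negated; negate both sides. So neg: -3*(6*x) = -126.
Step 4. [-3*(6*x) = -126] divide by the outer -3, so div: 6*x = 42.
Step 5. [6*x = 42] 6·(inner) — divide through by 6. So div: x = 7.

Answer: x ∈ {7}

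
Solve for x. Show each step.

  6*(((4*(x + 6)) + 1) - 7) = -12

Step 1. [6*(((4*(x + 6)) + 1) - 7) = -12] LHS = 6·(…); ÷6 both sides. So div: ((4*(x + 6)) + 1) - 7 = -2.
Step 2. [((4*(x + 6)) + 1) - 7 = -2] 7 comes off first (add 7). So sub: (4*(x + 6)) + 1 = 5.
Step 3. [(4*(x + 6)) + 1 = 5] peel the +1: subtract 1 from each side, so sub: 4*(x + 6) = 4.
Step 4. [4*(x + 6) = 4] leading coefficient 4: divide by 4, so div: x + 6 = 1.
Step 5. [x + 6 = 1] subtract 6: x sits inside (… + 6), so sub: x = -5.

Answer: x ∈ {-5}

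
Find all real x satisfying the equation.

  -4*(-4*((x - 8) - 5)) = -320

Step 1. [-4*(-4*((x - 8) - 5)) = -320] -4·(inner) — divide through by -4 ⇒ div: -4*((x - 8) - 5) = 80.
Step 2. [-4*((x - 8) - 5) = 80] leading coefficient -4: divide by -4, so div: (x - 8) - 5 = -20.
Step 3. [(x - 8) - 5 = -20] 5 comes off first (add 5), so sub: x - 8 = -15.
Step 4. [x - 8 = -15] 8 comes off first (add 8). So sub: x = -7.

Answer: x ∈ {-7}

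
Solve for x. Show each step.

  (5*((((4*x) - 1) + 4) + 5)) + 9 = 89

Step 1. [(5*((((4*x) - 1) + 4) + 5)) + 9 = 89] peel the +9: subtract 9 from each side, so sub: 5*((((4*x) - 1) + 4) + 5) = 80.
Step 2. [5*((((4*x) - 1) + 4) + 5) = 80] 5 out front; divide by 5. So div: (((4*x) - 1) + 4) + 5 = 16.
Step 3. [(((4*x) - 1) + 4) + 5 = 16] subtract 5: x sits inside (… + 5) ⇒ sub: ((4*x) - 1) + 4 = 11.
Step 4. [((4*x) - 1) + 4 = 11] the outer +4 inverts by subtracting 4 ⇒ sub: (4*x) - 1 = 7.
Step 5. [(4*x) - 1 = 7] 1 comes off first (add 1). So sub: 4*x = 8.
Step 6. [4*x = 8] leading coefficient 4: divide by 4. So div: x = 2.

Answer: x ∈ {2}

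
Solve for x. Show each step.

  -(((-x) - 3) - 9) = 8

Step 1. [-(((-x) - 3) - 9) = 8] flip signs both sides. So neg: ((-x) - 3) - 9 = -8.
Step 2. [((-x) - 3) - 9 = -8] the outer -9 inverts by adding 9 ⇒ sub: (-x) - 3 = 1.
Step 3. [(-x) - 3 = 1] 3 comes off first (add 3), so sub: -x = 4.
Step 4. [-x = 4] leading − — multiply by −1. So neg: x = -4.

Answer: x ∈ {-4}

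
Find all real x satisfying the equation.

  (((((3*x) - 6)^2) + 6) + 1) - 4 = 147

Step 1. [(((((3*x) - 6)^2) + 6) + 1) - 4 = 147] the outer -4 inverts by adding 4, so sub: ((((3*x) - 6)^2) + 6) + 1 = 151.
Step 2. [((((3*x) - 6)^2) + 6) + 1 = 151] the outer +1 inverts by subtracting 1 ⇒ sub: (((3*x) - 6)^2) + 6 = 150.
Step 3. [(((3*x) - 6)^2) + 6 = 150] the outer +6 inverts by subtracting 6 ⇒ sub: ((3*x) - 6)^2 = 144.
Step 4. [((3*x) - 6)^2 = 144] LHS squared, RHS 144 ≥ 0: apply √ (±) ⇒ sqrt: (3*x) - 6 = 12 or -12.
Step 5. [(3*x) - 6 = 12 or -12] common factor 3 (LHS and 12 or -12) — divide through. So factor: x - 2 = 4 or -4.
Step 6. [x - 2 = 4 or -4] add 2: x sits inside (… - 2) ⇒ sub: x = 6 or -2.

Answer: x ∈ {-2, 6}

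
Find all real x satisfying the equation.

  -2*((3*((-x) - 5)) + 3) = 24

Step 1. [-2*((3*((-x) - 5)) + 3) = 24] divide by the outer -2 ⇒ div: (3*((-x) - 5)) + 3 = -12.
Step 2. [(3*((-x) - 5)) + 3 = -12] 3 | LHS and 3 | -12: pull 3 out. So factor: ((-x) - 5) + 1 = -4.
Step 3. [((-x) - 5) + 1 = -4] subtract 1: x sits inside (… + 1), so sub: (-x) - 5 = -5.
Step 4. [(-x) - 5 = -5] add 5: x sits inside (… - 5). So sub: -x = 0.
Step 5. [-x = 0] leading − — multiply by −1 ⇒ neg: x = 0.

Answer: x ∈ {0}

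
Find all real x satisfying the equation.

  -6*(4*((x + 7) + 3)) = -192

Step 1. [-6*(4*((x + 7) + 3)) = -192] leading coefficient -6: divide by -6. So div: 4*((x + 7) + 3) = 32.
Step 2. [4*((x + 7) + 3) = 32] LHS = 4·(…); ÷4 both sides. So div: (x + 7) + 3 = 8.
Step 3. [(x + 7) + 3 = 8] subtract 3: x sits inside (… + 3). So sub: x + 7 = 5.
Step 4. [x + 7 = 5] peel the +7: subtract 7 from each side. So sub: x = -2.

Answer: x ∈ {-2}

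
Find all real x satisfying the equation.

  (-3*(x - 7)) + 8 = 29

Step 1. [(-3*(x - 7)) + 8 = 29] peel the +8: subtract 8 from each side. So sub: -3*(x - 7) = 21.
Step 2. [-3*(x - 7) = 21] -3·(inner) — divide through by -3 ⇒ div: x - 7 = -7.
Step 3. [x - 7 = -7] add 7: x sits inside (… - 7) ⇒ sub: x = 0.

Answer: x ∈ {0}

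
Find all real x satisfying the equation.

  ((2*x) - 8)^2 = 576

Step 1. [((2*x) - 8)^2 = 576] 576 ≥ 0, LHS is (·)² — take ±√ ⇒ sqrt: (2*x) - 8 = 24 or -24.
Step 2. [(2*x) - 8 = 24 or -24] add 8: x sits inside (… - 8) ⇒ sub: 2*x = 32 or -16.
Step 3. [2*x = 32 or -16] 2 out front; divide by 2, so div: x = 16 or -8.

Answer: x ∈ {-8, 16}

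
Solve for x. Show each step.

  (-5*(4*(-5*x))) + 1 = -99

Step 1. [(-5*(4*(-5*x))) + 1 = -99] peel the +1: subtract 1 from each side, so sub: -5*(4*(-5*x)) = -100.
Step 2. [-5*(4*(-5*x)) = -100] -5·(inner) — divide through by -5, so div: 4*(-5*x) = 20.
Step 3. [4*(-5*x) = 20] LHS = 4·(…); ÷4 both sides, so div: -5*x = 5.
Step 4. [-5*x = 5] -5·(inner) — divide through by -5, so div: x = -1.

Answer: x ∈ {-1}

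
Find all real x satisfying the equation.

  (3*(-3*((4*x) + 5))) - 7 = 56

Step 1. [(3*(-3*((4*x) + 5))) - 7 = 56] 7 comes off first (add 7), so sub: 3*(-3*((4*x) + 5)) = 63.
Step 2. [3*(-3*((4*x) + 5)) = 63] LHS = 3·(…); ÷3 both sides. So div: -3*((4*x) + 5) = 21.
Step 3. [-3*((4*x) + 5) = 21] -3·(inner) — divide through by -3 ⇒ div: (4*x) + 5 = -7.
Step 4. [(4*x) + 5 = -7] 5 comes off first (subtract 5), so sub: 4*x = -12.
Step 5. [4*x = -12] leading coefficient 4: divide by 4. So div: x = -3.

Answer: x ∈ {-3}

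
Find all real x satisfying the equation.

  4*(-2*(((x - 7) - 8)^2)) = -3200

Step 1. [4*(-2*(((x - 7) - 8)^2)) = -3200] LHS = 4·(…); ÷4 both sides ⇒ div: -2*(((x - 7) - 8)^2) = -800.
Step 2. [-2*(((x - 7) - 8)^2) = -800] -2·(inner) — divide through by -2 ⇒ div: ((x - 7) - 8)^2 = 400.
Step 3. [((x - 7) - 8)^2 = 400] 400 ≥ 0, LHS is (·)² — take ±√. So sqrt: (x - 7) - 8 = 20 or -20.
Step 4. [(x - 7) - 8 = 20 or -20] -8 is outermost — add 8 both sides ⇒ sub: x - 7 = 28 or -12.
Step 5. [x - 7 = 28 or -12] -7 is outermost — add 7 both sides. So sub: x = 35 or -5.

Answer: x ∈ {-5, 35}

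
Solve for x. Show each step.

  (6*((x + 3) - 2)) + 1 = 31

Step 1. [(6*((x + 3) - 2)) + 1 = 31] peel the +1: subtract 1 from each side ⇒ sub: 6*((x + 3) - 2) = 30.
Step 2. [6*((x + 3) - 2) = 30] leading coefficient 6: divide by 6 ⇒ div: (x + 3) - 2 = 5.
Step 3. [(x + 3) - 2 = 5] the outer -2 inverts by adding 2. So sub: x + 3 = 7.
Step 4. [x + 3 = 7] +3 is outermost — subtract 3 both sides ⇒ sub: x = 4.

Answer: x ∈ {4}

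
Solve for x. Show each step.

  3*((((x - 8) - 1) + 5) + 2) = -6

Step 1. [3*((((x - 8) - 1) + 5) + 2) = -6] 3 out front; divide by 3 ⇒ div: (((x - 8) - 1) + 5) + 2 = -2.
Step 2. [(((x - 8) - 1) + 5) + 2 = -2] 2 comes off first (subtract 2) ⇒ sub: ((x - 8) - 1) + 5 = -4.
Step 3. [((x - 8) - 1) + 5 = -4] 5 comes off first (subtract 5) ⇒ sub: (x - 8) - 1 = -9.
Step 4. [(x - 8) - 1 = -9] 1 comes off first (add 1), so sub: x - 8 = -8.
Step 5. [x - 8 = -8] peel the -8: add 8 from each side. So sub: x = 0.

Answer: x ∈ {0}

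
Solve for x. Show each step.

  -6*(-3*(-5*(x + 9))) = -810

Step 1. [-6*(-3*(-5*(x + 9))) = -810] LHS = -6·(…); ÷-6 both sides, so div: -3*(-5*(x + 9)) = 135.
Step 2. [-3*(-5*(x + 9)) = 135] divide by the outer -3. So div: -5*(x + 9) = -45.
Step 3. [-5*(x + 9) = -45] -5·(inner) — divide through by -5, so div: x + 9 = 9.
Step 4. [x + 9 = 9] 9 comes off first (subtract 9) ⇒ sub: x = 0.

Answer: x ∈ {0}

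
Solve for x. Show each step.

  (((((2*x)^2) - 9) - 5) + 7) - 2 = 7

Step 1. [(((((2*x)^2) - 9) - 5) + 7) - 2 = 7] -2 is outermost — add 2 both sides ⇒ sub: ((((2*x)^2) - 9) - 5) + 7 = 9.
Step 2. [((((2*x)^2) - 9) - 5) + 7 = 9] 7 comes off first (subtract 7). So sub: (((2*x)^2) - 9) - 5 = 2.
Step 3. [(((2*x)^2) - 9) - 5 = 2] 5 comes off first (add 5). So sub: ((2*x)^2) - 9 = 7.
Step 4. [((2*x)^2) - 9 = 7] peel the -9: add 9 from each side ⇒ sub: (2*x)^2 = 16.
Step 5. [(2*x)^2 = 16] √ both sides: 16 ≥ 0 gives two branches ⇒ sqrt: 2*x = 4 or -4.
Step 6. [2*x = 4 or -4] 2 out front; divide by 2 ⇒ div: x = 2 or -2.

Answer: x ∈ {-2, 2}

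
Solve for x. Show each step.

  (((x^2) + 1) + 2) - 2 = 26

Step 1. [(((x^2) + 1) + 2) - 2 = 26] add 2: x sits inside (… - 2) ⇒ sub: ((x^2) + 1) + 2 = 28.
Step 2. [((x^2) + 1) + 2 = 28] the outer +2 inverts by subtracting 2. So sub: (x^2) + 1 = 26.
Step 3. [(x^2) + 1 = 26] subtract 1: x sits inside (… + 1). So sub: x^2 = 25.
Step 4. [x^2 = 25] √ both sides: 25 ≥ 0 gives two branches ⇒ sqrt: x = 5 or -5.

Answer: x ∈ {-5, 5}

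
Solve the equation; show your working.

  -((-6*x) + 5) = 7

Step 1. [-((-6*x) + 5) = 7] leading − — multiply by −1 ⇒ neg: (-6*x) + 5 = -7.
Step 2. [(-6*x) + 5 = -7] +5 is outermost — subtract 5 both sides, so sub: -6*x = -12.
Step 3. [-6*x = -12] leading coefficient -6: divide by -6, so div: x = 2.

Answer: x ∈ {2}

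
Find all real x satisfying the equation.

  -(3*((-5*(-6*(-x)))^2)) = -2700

Step 1. [-(3*((-5*(-6*(-x)))^2)) = -2700] leading − — multiply by −1, so neg: 3*((-5*(-6*(-x)))^2) = 2700.
Step 2. [3*((-5*(-6*(-x)))^2) = 2700] divide by the outer 3 ⇒ div: (-5*(-6*(-x)))^2 = 900.
Step 3. [(-5*(-6*(-x)))^2 = 900] 900 ≥ 0, LHS is (·)² — take ±√. So sqrt: -5*(-6*(-x)) = 30 or -30.
Step 4. [-5*(-6*(-x)) = 30 or -30] LHS = -5·(…); ÷-5 both sides, so div: -6*(-x) = -6 or 6.
Step 5. [-6*(-x) = -6 or 6] leading coefficient -6: divide by -6. So div: -x = 1 or -1.
Step 6. [-x = 1 or -1] flip signs both sides, so neg: x = -1 or 1.

Answer: x ∈ {-1, 1}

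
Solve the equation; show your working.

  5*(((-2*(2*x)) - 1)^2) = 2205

Step 1. [5*(((-2*(2*x)) - 1)^2) = 2205] LHS = 5·(…); ÷5 both sides, so div: ((-2*(2*x)) - 1)^2 = 441.
Step 2. [((-2*(2*x)) - 1)^2 = 441] 441 ≥ 0, LHS is (·)² — take ±√ ⇒ sqrt: (-2*(2*x)) - 1 = 21 or -21.
Step 3. [(-2*(2*x)) - 1 = 21 or -21] peel the -1: add 1 from each side ⇒ sub: -2*(2*x) = 22 or -20.
Step 4. [-2*(2*x) = 22 or -20] divide by the outer -2. So div: 2*x = -11 or 10.
Step 5. [2*x = -11 or 10] leading coefficient 2: divide by 2. So div: x = -11/2 or 5.

Answer: x ∈ {-11/2, 5}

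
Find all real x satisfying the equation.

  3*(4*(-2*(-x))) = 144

Step 1. [3*(4*(-2*(-x))) = 144] leading coefficient 3: divide by 3. So div: 4*(-2*(-x)) = 48.
Step 2. [4*(-2*(-x)) = 48] divide by the outer 4, so div: -2*(-x) = 12.
Step 3. [-2*(-x) = 12] leading coefficient -2: divide by -2, so div: -x = -6.
Step 4. [-x = -6] LHS negated; negate both sides, so neg: x = 6.

Answer: x ∈ {6}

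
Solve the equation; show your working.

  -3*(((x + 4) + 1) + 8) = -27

Step 1. [-3*(((x + 4) + 1) + 8) = -27] leading coefficient -3: divide by -3, so div: ((x + 4) + 1) + 8 = 9.
Step 2. [((x + 4) + 1) + 8 = 9] 8 comes off first (subtract 8). So sub: (x + 4) + 1 = 1.
Step 3. [(x + 4) + 1 = 1] the outer +1 inverts by subtracting 1, so sub: x + 4 = 0.
Step 4. [x + 4 = 0] subtract 4: x sits inside (… + 4) ⇒ sub: x = -4.

Answer: x ∈ {-4}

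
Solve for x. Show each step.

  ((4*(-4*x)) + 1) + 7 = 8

Step 1. [((4*(-4*x)) + 1) + 7 = 8] the outer +7 inverts by subtracting 7 ⇒ sub: (4*(-4*x)) + 1 = 1.
Step 2. [(4*(-4*x)) + 1 = 1] 1 comes off first (subtract 1) ⇒ sub: 4*(-4*x) = 0.
Step 3. [4*(-4*x) = 0] divide by the outer 4. So div: -4*x = 0.
Step 4. [-4*x = 0] -4 out front; divide by -4 ⇒ div: x = 0.

Answer: x ∈ {0}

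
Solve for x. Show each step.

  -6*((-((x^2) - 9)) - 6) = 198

Step 1. [-6*((-((x^2) - 9)) - 6) = 198] divide by the outer -6. So div: (-((x^2) - 9)) - 6 = -33.
Step 2. [(-((x^2) - 9)) - 6 = -33] the outer -6 inverts by adding 6 ⇒ sub: -((x^2) - 9) = -27.
Step 3. [-((x^2) - 9) = -27] flip signs both sides. So neg: (x^2) - 9 = 27.
Step 4. [(x^2) - 9 = 27] add 9: x sits inside (… - 9), so sub: x^2 = 36.
Step 5. [x^2 = 36] 36 ≥ 0, LHS is (·)² — take ±√. So sqrt: x = 6 or -6.

Answer: x ∈ {-6, 6}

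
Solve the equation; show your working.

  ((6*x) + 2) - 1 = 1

Step 1. [((6*x) + 2) - 1 = 1] -1 is outermost — add 1 both sides, so sub: (6*x) + 2 = 2.
Step 2. [(6*x) + 2 = 2] 2 comes off first (subtract 2) ⇒ sub: 6*x = 0.
Step 3. [6*x = 0] divide by the outer 6 ⇒ div: x = 0.

Answer: x ∈ {0}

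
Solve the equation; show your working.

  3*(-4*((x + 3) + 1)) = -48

Step 1. [3*(-4*((x + 3) + 1)) = -48] LHS = 3·(…); ÷3 both sides ⇒ div: -4*((x + 3) + 1) = -16.
Step 2. [-4*((x + 3) + 1) = -16] -4·(inner) — divide through by -4. So div: (x + 3) + 1 = 4.
Step 3. [(x + 3) + 1 = 4] 1 comes off first (subtract 1) ⇒ sub: x + 3 = 3.
Step 4. [x + 3 = 3] subtract 3: x sits inside (… + 3). So sub: x = 0.

Answer: x ∈ {0}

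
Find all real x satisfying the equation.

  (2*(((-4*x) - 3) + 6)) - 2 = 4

Step 1. [(2*(((-4*x) - 3) + 6)) - 2 = 4] 2 divides every term; factor it out. So factor: (((-4*x) - 3) + 6) - 1 = 2.
Step 2. [(((-4*x) - 3) + 6) - 1 = 2] the outer -1 inverts by adding 1, so sub: ((-4*x) - 3) + 6 = 3.
Step 3. [((-4*x) - 3) + 6 = 3] the outer +6 inverts by subtracting 6. So sub: (-4*x) - 3 = -3.
Step 4. [(-4*x) - 3 = -3] the outer -3 inverts by adding 3 ⇒ sub: -4*x = 0.
Step 5. [-4*x = 0] -4 out front; divide by -4 ⇒ div: x = 0.

Answer: x ∈ {0}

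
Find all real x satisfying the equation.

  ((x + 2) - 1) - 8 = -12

Step 1. [((x + 2) - 1) - 8 = -12] add 8: x sits inside (… - 8) ⇒ sub: (x + 2) - 1 = -4.
Step 2. [(x + 2) - 1 = -4] peel the -1: add 1 from each side ⇒ sub: x + 2 = -3.
Step 3. [x + 2 = -3] 2 comes off first (subtract 2) ⇒ sub: x = -5.

Answer: x ∈ {-5}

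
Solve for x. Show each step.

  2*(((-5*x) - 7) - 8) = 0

Step 1. [2*(((-5*x) - 7) - 8) = 0] LHS = 2·(…); ÷2 both sides ⇒ div: ((-5*x) - 7) - 8 = 0.
Step 2. [((-5*x) - 7) - 8 = 0] -8 is outermost — add 8 both sides, so sub: (-5*x) - 7 = 8.
Step 3. [(-5*x) - 7 = 8] peel the -7: add 7 from each side, so sub: -5*x = 15.
Step 4. [-5*x = 15] leading coefficient -5: divide by -5. So div: x = -3.

Answer: x ∈ {-3}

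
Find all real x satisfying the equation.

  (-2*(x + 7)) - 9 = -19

Step 1. [(-2*(x + 7)) - 9 = -19] 9 comes off first (add 9). So sub: -2*(x + 7) = -10.
Step 2. [-2*(x + 7) = -10] LHS = -2·(…); ÷-2 both sides, so div: x + 7 = 5.
Step 3. [x + 7 = 5] peel the +7: subtract 7 from each side ⇒ sub: x = -2.

Answer: x ∈ {-2}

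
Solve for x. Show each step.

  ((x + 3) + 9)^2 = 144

Step 1. [((x + 3) + 9)^2 = 144] √ both sides: 144 ≥ 0 gives two branches ⇒ sqrt: (x + 3) + 9 = 12 or -12.
Step 2. [(x + 3) + 9 = 12 or -12] +9 is outermost — subtract 9 both sides. So sub: x + 3 = 3 or -21.
Step 3. [x + 3 = 3 or -21] +3 is outermost — subtract 3 both sides ⇒ sub: x = 0 or -24.

Answer: x ∈ {-24, 0}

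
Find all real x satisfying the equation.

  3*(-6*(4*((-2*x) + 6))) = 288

Step 1. [3*(-6*(4*((-2*x) + 6))) = 288] leading coefficient 3: divide by 3, so div: -6*(4*((-2*x) + 6)) = 96.
Step 2. [-6*(4*((-2*x) + 6)) = 96] -6·(inner) — divide through by -6. So div: 4*((-2*x) + 6) = -16.
Step 3. [4*((-2*x) + 6) = -16] divide by the outer 4 ⇒ div: (-2*x) + 6 = -4.
Step 4. [(-2*x) + 6 = -4] -2 | LHS and -2 | -4: pull -2 out ⇒ factor: x - 3 = 2.
Step 5. [x - 3 = 2] add 3: x sits inside (… - 3). So sub: x = 5.

Answer: x ∈ {5}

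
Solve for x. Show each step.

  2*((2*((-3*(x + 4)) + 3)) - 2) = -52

Step 1. [2*((2*((-3*(x + 4)) + 3)) - 2) = -52] LHS = 2·(…); ÷2 both sides ⇒ div: (2*((-3*(x + 4)) + 3)) - 2 = -26.
Step 2. [(2*((-3*(x + 4)) + 3)) - 2 = -26] the outer -2 inverts by adding 2 ⇒ sub: 2*((-3*(x + 4)) + 3) = -24.
Step 3. [2*((-3*(x + 4)) + 3) = -24] LHS = 2·(…); ÷2 both sides ⇒ div: (-3*(x + 4)) + 3 = -12.
Step 4. [(-3*(x + 4)) + 3 = -12] 3 comes off first (subtract 3). So sub: -3*(x + 4) = -15.
Step 5. [-3*(x + 4) = -15] LHS = -3·(…); ÷-3 both sides ⇒ div: x + 4 = 5.
Step 6. [x + 4 = 5] the outer +4 inverts by subtracting 4 ⇒ sub: x = 1.

Answer: x ∈ {1}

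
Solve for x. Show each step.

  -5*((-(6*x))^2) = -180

Step 1. [-5*((-(6*x))^2) = -180] LHS = -5·(…); ÷-5 both sides, so div: (-(6*x))^2 = 36.
Step 2. [(-(6*x))^2 = 36] 36 ≥ 0, LHS is (·)² — take ±√ ⇒ sqrt: -(6*x) = 6 or -6.
Step 3. [-(6*x) = 6 or -6] flip signs both sides. So neg: 6*x = -6 or 6.
Step 4. [6*x = -6 or 6] LHS = 6·(…); ÷6 both sides, so div: x = -1 or 1.

Answer: x ∈ {-1, 1}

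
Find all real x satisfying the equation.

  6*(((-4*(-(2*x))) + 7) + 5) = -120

Step 1. [6*(((-4*(-(2*x))) + 7) + 5) = -120] 6·(inner) — divide through by 6. So div: ((-4*(-(2*x))) + 7) + 5 = -20.
Step 2. [((-4*(-(2*x))) + 7) + 5 = -20] peel the +5: subtract 5 from each side ⇒ sub: (-4*(-(2*x))) + 7 = -25.
Step 3. [(-4*(-(2*x))) + 7 = -25] 7 comes off first (subtract 7), so sub: -4*(-(2*x)) = -32.
Step 4. [-4*(-(2*x)) = -32] LHS = -4·(…); ÷-4 both sides. So div: -(2*x) = 8.
Step 5. [-(2*x) = 8] LHS negated; negate both sides ⇒ neg: 2*x = -8.
Step 6. [2*x = -8] LHS = 2·(…); ÷2 both sides ⇒ div: x = -4.

Answer: x ∈ {-4}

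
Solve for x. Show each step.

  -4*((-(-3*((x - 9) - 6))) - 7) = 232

Step 1. [-4*((-(-3*((x - 9) - 6))) - 7) = 232] LHS = -4·(…); ÷-4 both sides ⇒ div: (-(-3*((x - 9) - 6))) - 7 = -58.
Step 2. [(-(-3*((x - 9) - 6))) - 7 = -58] add 7: x sits inside (… - 7). So sub: -(-3*((x - 9) - 6)) = -51.
Step 3. [-(-3*((x - 9) - 6)) = -51] leading − — multiply by −1 ⇒ neg: -3*((x - 9) - 6) = 51.
Step 4. [-3*((x - 9) - 6) = 51] -3 out front; divide by -3 ⇒ div: (x - 9) - 6 = -17.
Step 5. [(x - 9) - 6 = -17] 6 comes off first (add 6) ⇒ sub: x - 9 = -11.
Step 6. [x - 9 = -11] add 9: x sits inside (… - 9). So sub: x = -2.

Answer: x ∈ {-2}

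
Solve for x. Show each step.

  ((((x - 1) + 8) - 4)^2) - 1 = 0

Step 1. [((((x - 1) + 8) - 4)^2) - 1 = 0] peel the -1: add 1 from each side, so sub: (((x - 1) + 8) - 4)^2 = 1.
Step 2. [(((x - 1) + 8) - 4)^2 = 1] LHS squared, RHS 1 ≥ 0: apply √ (±) ⇒ sqrt: ((x - 1) + 8) - 4 = 1 or -1.
Step 3. [((x - 1) + 8) - 4 = 1 or -1] -4 is outermost — add 4 both sides, so sub: (x - 1) + 8 = 5 or 3.
Step 4. [(x - 1) + 8 = 5 or 3] peel the +8: subtract 8 from each side. So sub: x - 1 = -3 or -5.
Step 5. [x - 1 = -3 or -5] add 1: x sits inside (… - 1), so sub: x = -2 or -4.

Answer: x ∈ {-4, -2}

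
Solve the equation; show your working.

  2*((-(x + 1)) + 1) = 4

Step 1. [2*((-(x + 1)) + 1) = 4] leading coefficient 2: divide by 2, so div: (-(x + 1)) + 1 = 2.
Step 2. [(-(x + 1)) + 1 = 2] peel the +1: subtract 1 from each side ⇒ sub: -(x + 1) = 1.
Step 3. [-(x + 1) = 1] leading − — multiply by −1 ⇒ neg: x + 1 = -1.
Step 4. [x + 1 = -1] +1 is outermost — subtract 1 both sides, so sub: x = -2.

Answer: x ∈ {-2}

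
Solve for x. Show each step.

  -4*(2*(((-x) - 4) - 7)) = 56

Step 1. [-4*(2*(((-x) - 4) - 7)) = 56] LHS = -4·(…); ÷-4 both sides, so div: 2*(((-x) - 4) - 7) = -14.
Step 2. [2*(((-x) - 4) - 7) = -14] leading coefficient 2: divide by 2. So div: ((-x) - 4) - 7 = -7.
Step 3. [((-x) - 4) - 7 = -7] -7 is outermost — add 7 both sides. So sub: (-x) - 4 = 0.
Step 4. [(-x) - 4 = 0] add 4: x sits inside (… - 4), so sub: -x = 4.
Step 5. [-x = 4] leading − — multiply by −1 ⇒ neg: x = -4.

Answer: x ∈ {-4}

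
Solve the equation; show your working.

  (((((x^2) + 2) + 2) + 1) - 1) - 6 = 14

Step 1. [(((((x^2) + 2) + 2) + 1) - 1) - 6 = 14] -6 is outermost — add 6 both sides. So sub: ((((x^2) + 2) + 2) + 1) - 1 = 20.
Step 2. [((((x^2) + 2) + 2) + 1) - 1 = 20] peel the -1: add 1 from each side ⇒ sub: (((x^2) + 2) + 2) + 1 = 21.
Step 3. [(((x^2) + 2) + 2) + 1 = 21] +1 is outermost — subtract 1 both sides, so sub: ((x^2) + 2) + 2 = 20.
Step 4. [((x^2) + 2) + 2 = 20] peel the +2: subtract 2 from each side. So sub: (x^2) + 2 = 18.
Step 5. [(x^2) + 2 = 18] +2 is outermost — subtract 2 both sides. So sub: x^2 = 16.
Step 6. [x^2 = 16] √ both sides: 16 ≥ 0 gives two branches. So sqrt: x = 4 or -4.

Answer: x ∈ {-4, 4}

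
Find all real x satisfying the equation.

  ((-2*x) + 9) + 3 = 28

Step 1. [((-2*x) + 9) + 3 = 28] peel the +3: subtract 3 from each side. So sub: (-2*x) + 9 = 25.
Step 2. [(-2*x) + 9 = 25] peel the +9: subtract 9 from each side, so sub: -2*x = 16.
Step 3. [-2*x = 16] leading coefficient -2: divide by -2. So div: x = -8.

Answer: x ∈ {-8}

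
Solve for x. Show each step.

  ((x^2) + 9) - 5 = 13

Step 1. [((x^2) + 9) - 5 = 13] -5 is outermost — add 5 both sides, so sub: (x^2) + 9 = 18.
Step 2. [(x^2) + 9 = 18] peel the +9: subtract 9 from each side. So sub: x^2 = 9.
Step 3. [x^2 = 9] LHS squared, RHS 9 ≥ 0: apply √ (±). So sqrt: x = 3 or -3.

Answer: x ∈ {-3, 3}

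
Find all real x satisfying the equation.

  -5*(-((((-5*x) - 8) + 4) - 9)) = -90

Step 1. [-5*(-((((-5*x) - 8) + 4) - 9)) = -90] divide by the outer -5, so div: -((((-5*x) - 8) + 4) - 9) = 18.
Step 2. [-((((-5*x) - 8) + 4) - 9) = 18] leading − — multiply by −1, so neg: (((-5*x) - 8) + 4) - 9 = -18.
Step 3. [(((-5*x) - 8) + 4) - 9 = -18] -9 is outermost — add 9 both sides, so sub: ((-5*x) - 8) + 4 = -9.
Step 4. [((-5*x) - 8) + 4 = -9] 4 comes off first (subtract 4). So sub: (-5*x) - 8 = -13.
Step 5. [(-5*x) - 8 = -13] 8 comes off first (add 8). So sub: -5*x = -5.
Step 6. [-5*x = -5] -5·(inner) — divide through by -5, so div: x = 1.

Answer: x ∈ {1}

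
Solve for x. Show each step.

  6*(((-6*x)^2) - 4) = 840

Step 1. [6*(((-6*x)^2) - 4) = 840] leading coefficient 6: divide by 6. So div: ((-6*x)^2) - 4 = 140.
Step 2. [((-6*x)^2) - 4 = 140] 4 comes off first (add 4) ⇒ sub: (-6*x)^2 = 144.
Step 3. [(-6*x)^2 = 144] 144 ≥ 0, LHS is (·)² — take ±√. So sqrt: -6*x = 12 or -12.
Step 4. [-6*x = 12 or -12] -6·(inner) — divide through by -6 ⇒ div: x = -2 or 2.

Answer: x ∈ {-2, 2}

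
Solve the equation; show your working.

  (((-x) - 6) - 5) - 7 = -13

Step 1. [(((-x) - 6) - 5) - 7 = -13] the outer -7 inverts by adding 7 ⇒ sub: ((-x) - 6) - 5 = -6.
Step 2. [((-x) - 6) - 5 = -6] -5 is outermost — add 5 both sides, so sub: (-x) - 6 = -1.
Step 3. [(-x) - 6 = -1] -6 is outermost — add 6 both sides ⇒ sub: -x = 5.
Step 4. [-x = 5] LHS negated; negate both sides. So neg: x = -5.

Answer: x ∈ {-5}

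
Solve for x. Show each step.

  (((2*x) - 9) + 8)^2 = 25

Step 1. [(((2*x) - 9) + 8)^2 = 25] LHS squared, RHS 25 ≥ 0: apply √ (±). So sqrt: ((2*x) - 9) + 8 = 5 or -5.
Step 2. [((2*x) - 9) + 8 = 5 or -5] 8 comes off first (subtract 8). So sub: (2*x) - 9 = -3 or -13.
Step 3. [(2*x) - 9 = -3 or -13] 9 comes off first (add 9), so sub: 2*x = 6 or -4.
Step 4. [2*x = 6 or -4] 2·(inner) — divide through by 2 ⇒ div: x = 3 or -2.

Answer: x ∈ {-2, 3}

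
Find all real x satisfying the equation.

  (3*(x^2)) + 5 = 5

Step 1. [(3*(x^2)) + 5 = 5] subtract 5: x sits inside (… + 5), so sub: 3*(x^2) = 0.
Step 2. [3*(x^2) = 0] leading coefficient 3: divide by 3 ⇒ div: x^2 = 0.
Step 3. [x^2 = 0] LHS squared, RHS 0 ≥ 0: apply √ (±). So sqrt: x = 0.

Answer: x ∈ {0}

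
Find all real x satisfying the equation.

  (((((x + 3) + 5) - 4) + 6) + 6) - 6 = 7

Step 1. [(((((x + 3) + 5) - 4) + 6) + 6) - 6 = 7] add 6: x sits inside (… - 6). So sub: ((((x + 3) + 5) - 4) + 6) + 6 = 13.
Step 2. [((((x + 3) + 5) - 4) + 6) + 6 = 13] subtract 6: x sits inside (… + 6) ⇒ sub: (((x + 3) + 5) - 4) + 6 = 7.
Step 3. [(((x + 3) + 5) - 4) + 6 = 7] the outer +6 inverts by subtracting 6. So sub: ((x + 3) + 5) - 4 = 1.
Step 4. [((x + 3) + 5) - 4 = 1] 4 comes off first (add 4). So sub: (x + 3) + 5 = 5.
Step 5. [(x + 3) + 5 = 5] peel the +5: subtract 5 from each side, so sub: x + 3 = 0.
Step 6. [x + 3 = 0] subtract 3: x sits inside (… + 3). So sub: x = -3.

Answer: x ∈ {-3}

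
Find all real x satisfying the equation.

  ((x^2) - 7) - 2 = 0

Step 1. [((x^2) - 7) - 2 = 0] add 2: x sits inside (… - 2) ⇒ sub: (x^2) - 7 = 2.
Step 2. [(x^2) - 7 = 2] peel the -7: add 7 from each side ⇒ sub: x^2 = 9.
Step 3. [x^2 = 9] LHS squared, RHS 9 ≥ 0: apply √ (±) ⇒ sqrt: x = 3 or -3.

Answer: x ∈ {-3, 3}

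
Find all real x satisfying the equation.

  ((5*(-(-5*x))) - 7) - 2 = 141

Step 1. [((5*(-(-5*x))) - 7) - 2 = 141] add 2: x sits inside (… - 2). So sub: (5*(-(-5*x))) - 7 = 143.
Step 2. [(5*(-(-5*x))) - 7 = 143] 7 comes off first (add 7), so sub: 5*(-(-5*x)) = 150.
Step 3. [5*(-(-5*x)) = 150] 5·(inner) — divide through by 5 ⇒ div: -(-5*x) = 30.
Step 4. [-(-5*x) = 30] leading − — multiply by −1. So neg: -5*x = -30.
Step 5. [-5*x = -30] -5 out front; divide by -5 ⇒ div: x = 6.

Answer: x ∈ {6}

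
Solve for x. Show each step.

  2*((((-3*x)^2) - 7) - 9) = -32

Step 1. [2*((((-3*x)^2) - 7) - 9) = -32] LHS = 2·(…); ÷2 both sides. So div: (((-3*x)^2) - 7) - 9 = -16.
Step 2. [(((-3*x)^2) - 7) - 9 = -16] -9 is outermost — add 9 both sides ⇒ sub: ((-3*x)^2) - 7 = -7.
Step 3. [((-3*x)^2) - 7 = -7] -7 is outermost — add 7 both sides, so sub: (-3*x)^2 = 0.
Step 4. [(-3*x)^2 = 0] 0 ≥ 0, LHS is (·)² — take ±√, so sqrt: -3*x = 0.
Step 5. [-3*x = 0] divide by the outer -3, so div: x = 0.

Answer: x ∈ {0}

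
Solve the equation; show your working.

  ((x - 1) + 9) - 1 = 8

Step 1. [((x - 1) + 9) - 1 = 8] the outer -1 inverts by adding 1, so sub: (x - 1) + 9 = 9.
Step 2. [(x - 1) + 9 = 9] 9 comes off first (subtract 9). So sub: x - 1 = 0.
Step 3. [x - 1 = 0] the outer -1 inverts by adding 1 ⇒ sub: x = 1.

Answer: x ∈ {1}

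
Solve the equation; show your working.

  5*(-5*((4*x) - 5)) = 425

Step 1. [5*(-5*((4*x) - 5)) = 425] LHS = 5·(…); ÷5 both sides. So div: -5*((4*x) - 5) = 85.
Step 2. [-5*((4*x) - 5) = 85] leading coefficient -5: divide by -5 ⇒ div: (4*x) - 5 = -17.
Step 3. [(4*x) - 5 = -17] -5 is outermost — add 5 both sides, so sub: 4*x = -12.
Step 4. [4*x = -12] leading coefficient 4: divide by 4, so div: x = -3.

Answer: x ∈ {-3}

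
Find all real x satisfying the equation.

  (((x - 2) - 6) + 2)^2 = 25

Step 1. [(((x - 2) - 6) + 2)^2 = 25] LHS squared, RHS 25 ≥ 0: apply √ (±) ⇒ sqrt: ((x - 2) - 6) + 2 = 5 or -5.
Step 2. [((x - 2) - 6) + 2 = 5 or -5] +2 is outermost — subtract 2 both sides. So sub: (x - 2) - 6 = 3 or -7.
Step 3. [(x - 2) - 6 = 3 or -7] peel the -6: add 6 from each side, so sub: x - 2 = 9 or -1.
Step 4. [x - 2 = 9 or -1] add 2: x sits inside (… - 2), so sub: x = 11 or 1.

Answer: x ∈ {1, 11}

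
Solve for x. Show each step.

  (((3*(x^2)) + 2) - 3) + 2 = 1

Step 1. [(((3*(x^2)) + 2) - 3) + 2 = 1] 2 comes off first (subtract 2). So sub: ((3*(x^2)) + 2) - 3 = -1.
Step 2. [((3*(x^2)) + 2) - 3 = -1] 3 comes off first (add 3). So sub: (3*(x^2)) + 2 = 2.
Step 3. [(3*(x^2)) + 2 = 2] +2 is outermost — subtract 2 both sides ⇒ sub: 3*(x^2) = 0.
Step 4. [3*(x^2) = 0] leading coefficient 3: divide by 3 ⇒ div: x^2 = 0.
Step 5. [x^2 = 0] LHS squared, RHS 0 ≥ 0: apply √ (±), so sqrt: x = 0.

Answer: x ∈ {0}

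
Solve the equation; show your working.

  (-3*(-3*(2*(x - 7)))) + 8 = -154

Step 1. [(-3*(-3*(2*(x - 7)))) + 8 = -154] subtract 8: x sits inside (… + 8), so sub: -3*(-3*(2*(x - 7))) = -162.
Step 2. [-3*(-3*(2*(x - 7))) = -162] divide by the outer -3. So div: -3*(2*(x - 7)) = 54.
Step 3. [-3*(2*(x - 7)) = 54] divide by the outer -3 ⇒ div: 2*(x - 7) = -18.
Step 4. [2*(x - 7) = -18] 2·(inner) — divide through by 2 ⇒ div: x - 7 = -9.
Step 5. [x - 7 = -9] -7 is outermost — add 7 both sides, so sub: x = -2.

Answer: x ∈ {-2}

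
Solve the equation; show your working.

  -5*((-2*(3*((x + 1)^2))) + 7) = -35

Step 1. [-5*((-2*(3*((x + 1)^2))) + 7) = -35] -5·(inner) — divide through by -5, so div: (-2*(3*((x + 1)^2))) + 7 = 7.
Step 2. [(-2*(3*((x + 1)^2))) + 7 = 7] peel the +7: subtract 7 from each side ⇒ sub: -2*(3*((x + 1)^2)) = 0.
Step 3. [-2*(3*((x + 1)^2)) = 0] leading coefficient -2: divide by -2 ⇒ div: 3*((x + 1)^2) = 0.
Step 4. [3*((x + 1)^2) = 0] 3·(inner) — divide through by 3. So div: (x + 1)^2 = 0.
Step 5. [(x + 1)^2 = 0] √ both sides: 0 ≥ 0 gives two branches. So sqrt: x + 1 = 0.
Step 6. [x + 1 = 0] peel the +1: subtract 1 from each side, so sub: x = -1.

Answer: x ∈ {-1}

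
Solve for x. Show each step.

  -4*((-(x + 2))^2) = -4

Step 1. [-4*((-(x + 2))^2) = -4] -4·(inner) — divide through by -4. So div: (-(x + 2))^2 = 1.
Step 2. [(-(x + 2))^2 = 1] √ both sides: 1 ≥ 0 gives two branches, so sqrt: -(x + 2) = 1 or -1.
Step 3. [-(x + 2) = 1 or -1] flip signs both sides ⇒ neg: x + 2 = -1 or 1.
Step 4. [x + 2 = -1 or 1] subtract 2: x sits inside (… + 2) ⇒ sub: x = -3 or -1.

Answer: x ∈ {-3, -1}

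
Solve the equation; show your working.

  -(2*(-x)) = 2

Step 1. [-(2*(-x)) = 2] flip signs both sides ⇒ neg: 2*(-x) = -2.
Step 2. [2*(-x) = -2] LHS = 2·(…); ÷2 both sides. So div: -x = -1.
Step 3. [-x = -1] flip signs both sides. So neg: x = 1.

Answer: x ∈ {1}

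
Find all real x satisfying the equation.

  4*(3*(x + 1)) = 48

Step 1. [4*(3*(x + 1)) = 48] 4·(inner) — divide through by 4. So div: 3*(x + 1) = 12.
Step 2. [3*(x + 1) = 12] leading coefficient 3: divide by 3, so div: x + 1 = 4.
Step 3. [x + 1 = 4] subtract 1: x sits inside (… + 1). So sub: x = 3.

Answer: x ∈ {3}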